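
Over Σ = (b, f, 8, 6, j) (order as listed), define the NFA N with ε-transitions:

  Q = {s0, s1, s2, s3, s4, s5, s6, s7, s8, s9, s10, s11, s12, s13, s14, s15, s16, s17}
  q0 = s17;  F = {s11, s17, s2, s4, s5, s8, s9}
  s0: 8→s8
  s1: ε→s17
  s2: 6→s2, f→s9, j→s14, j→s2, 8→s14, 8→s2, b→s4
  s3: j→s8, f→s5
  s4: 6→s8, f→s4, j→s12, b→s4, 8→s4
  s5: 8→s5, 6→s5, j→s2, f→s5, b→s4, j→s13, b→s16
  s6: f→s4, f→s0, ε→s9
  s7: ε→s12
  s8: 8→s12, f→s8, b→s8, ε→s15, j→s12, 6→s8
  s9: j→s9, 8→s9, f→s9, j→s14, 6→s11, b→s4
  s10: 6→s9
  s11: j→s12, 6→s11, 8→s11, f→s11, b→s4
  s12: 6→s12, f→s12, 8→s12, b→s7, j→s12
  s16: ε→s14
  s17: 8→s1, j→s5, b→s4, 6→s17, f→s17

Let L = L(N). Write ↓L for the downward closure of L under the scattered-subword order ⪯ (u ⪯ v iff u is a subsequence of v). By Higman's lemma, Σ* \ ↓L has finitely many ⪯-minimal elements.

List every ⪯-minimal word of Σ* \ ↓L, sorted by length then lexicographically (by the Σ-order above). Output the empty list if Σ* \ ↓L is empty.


|Q|=18, |F|=7, |δ|=56 (5 ε).
min D↑ (8 st, q0=0, F={4}): 0:b→1,f→0,8→0,6→0,j→2 1:b→1,f→1,8→1,6→3,j→4 2:b→1,f→2,8→2,6→2,j→5 3:b→3,f→3,8→4,6→3,j→4 4:b→4,f→4,8→4,6→4,j→4 5:b→1,f→6,8→5,6→5,j→5 6:b→1,f→6,8→6,6→7,j→6 7:b→1,f→7,8→7,6→7,j→4.
'bj': |S_i|=[14, 7, 2] end={s12,s7} — reject; 2/2 single-dels accept.
'b68': run [14, 7, 4, 2] end={s12,s7} rej; 3/3 deletions ∈↓L.
'jjf6j': run [14, 12, 10, 8, 6, 2] end={s12,s7} — reject; 5/5 del acc.
3 obstructions.

A = [bj, b68, jjf6j].


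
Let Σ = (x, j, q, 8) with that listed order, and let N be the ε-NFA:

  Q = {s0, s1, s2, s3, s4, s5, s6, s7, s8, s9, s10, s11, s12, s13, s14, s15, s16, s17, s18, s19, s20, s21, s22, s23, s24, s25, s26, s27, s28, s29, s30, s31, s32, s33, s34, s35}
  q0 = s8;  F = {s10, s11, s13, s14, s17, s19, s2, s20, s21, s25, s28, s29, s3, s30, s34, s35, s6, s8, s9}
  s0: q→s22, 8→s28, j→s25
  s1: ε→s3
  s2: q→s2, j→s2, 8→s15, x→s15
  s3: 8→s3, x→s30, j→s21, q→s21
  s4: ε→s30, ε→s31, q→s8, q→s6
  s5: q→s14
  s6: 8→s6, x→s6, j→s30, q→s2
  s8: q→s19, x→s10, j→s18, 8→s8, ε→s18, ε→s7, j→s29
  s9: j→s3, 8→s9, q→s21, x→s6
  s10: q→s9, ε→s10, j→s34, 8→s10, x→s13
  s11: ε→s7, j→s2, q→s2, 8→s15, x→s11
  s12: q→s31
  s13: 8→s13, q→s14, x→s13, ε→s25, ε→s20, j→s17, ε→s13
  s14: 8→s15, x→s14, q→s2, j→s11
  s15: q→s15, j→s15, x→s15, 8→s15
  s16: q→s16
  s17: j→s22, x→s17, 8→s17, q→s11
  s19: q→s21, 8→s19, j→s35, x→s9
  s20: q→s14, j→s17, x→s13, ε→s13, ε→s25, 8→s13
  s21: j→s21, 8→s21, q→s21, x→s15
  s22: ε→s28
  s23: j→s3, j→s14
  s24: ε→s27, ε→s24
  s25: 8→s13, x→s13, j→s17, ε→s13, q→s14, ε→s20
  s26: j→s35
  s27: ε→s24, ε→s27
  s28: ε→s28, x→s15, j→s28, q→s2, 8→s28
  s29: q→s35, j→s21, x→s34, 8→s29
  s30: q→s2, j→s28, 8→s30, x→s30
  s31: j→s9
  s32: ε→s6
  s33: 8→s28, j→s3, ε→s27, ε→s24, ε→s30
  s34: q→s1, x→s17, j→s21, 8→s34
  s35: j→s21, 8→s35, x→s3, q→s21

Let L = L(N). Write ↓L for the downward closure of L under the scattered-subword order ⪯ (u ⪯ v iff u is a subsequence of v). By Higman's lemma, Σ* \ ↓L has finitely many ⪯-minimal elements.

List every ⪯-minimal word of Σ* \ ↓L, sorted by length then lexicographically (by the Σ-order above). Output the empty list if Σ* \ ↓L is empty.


Antichain: [jjx, qqx, xxq8].

|Q|=36, |F|=19, |δ|=119 (24 ε).
min D↑ (18 st, q0=0, F={13}): 0:x→1,j→2,q→3,8→0 1:x→4,j→5,q→6,8→1 2:x→5,j→7,q→8,8→2 3:x→6,j→8,q→7,8→3 4:x→4,j→9,q→10,8→4 5:x→9,j→7,q→11,8→5 6:x→12,j→11,q→7,8→6 7:x→13,j→7,q→7,8→7 8:x→11,j→7,q→7,8→8 9:x→9,j→14,q→15,8→9 10:x→10,j→15,q→16,8→13 11:x→17,j→7,q→7,8→11 12:x→12,j→17,q→16,8→12 13:x→13,j→13,q→13,8→13 14:x→13,j→14,q→16,8→14 15:x→15,j→16,q→16,8→13 16:x→13,j→16,q→16,8→13 17:x→17,j→14,q→16,8→17 (ε-aug+det+¬).
'jjx': N↓-sim [24, 15, 5, 1] end={s15} — reject; 3/3 single-dels accept.
'qqx': run [24, 14, 3, 1] end={s15} — reject; 3/3 single-dels accept.
'xxq8': |S_i|=[24, 19, 13, 5, 1] end={s15} — reject; 4/4 del acc.
3 obstructions.


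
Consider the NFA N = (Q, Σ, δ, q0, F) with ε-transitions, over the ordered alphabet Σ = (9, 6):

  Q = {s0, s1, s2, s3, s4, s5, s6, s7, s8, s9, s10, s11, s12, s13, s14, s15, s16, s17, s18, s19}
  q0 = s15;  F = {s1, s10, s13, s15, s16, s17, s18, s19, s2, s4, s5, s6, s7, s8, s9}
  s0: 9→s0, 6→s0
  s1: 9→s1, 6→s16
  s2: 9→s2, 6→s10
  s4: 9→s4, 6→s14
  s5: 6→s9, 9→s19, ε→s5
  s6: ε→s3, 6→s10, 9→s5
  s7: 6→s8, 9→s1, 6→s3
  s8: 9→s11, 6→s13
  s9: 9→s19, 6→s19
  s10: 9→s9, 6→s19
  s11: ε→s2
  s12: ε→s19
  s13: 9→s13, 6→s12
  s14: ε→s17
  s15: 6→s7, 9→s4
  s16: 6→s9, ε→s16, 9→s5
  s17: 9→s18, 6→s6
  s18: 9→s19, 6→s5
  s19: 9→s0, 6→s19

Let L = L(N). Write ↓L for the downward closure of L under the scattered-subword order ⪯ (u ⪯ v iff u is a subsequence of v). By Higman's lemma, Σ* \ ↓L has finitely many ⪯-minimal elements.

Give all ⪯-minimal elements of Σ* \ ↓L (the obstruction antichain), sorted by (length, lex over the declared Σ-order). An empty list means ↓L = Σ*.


min(Σ*\↓L) = [96999, 66669, 696699].

|Q|=20, |F|=15, |δ|=39 (6 ε).
min D↑ (16 st, q0=0, F={15}): 0:9→1,6→2 1:9→1,6→3 2:9→4,6→5 3:9→6,6→7 4:9→4,6→8 5:9→9,6→10 6:9→11,6→12 7:9→12,6→13 8:9→12,6→14 9:9→9,6→13 10:9→10,6→11 11:9→15,6→11 12:9→11,6→14 13:9→14,6→11 14:9→11,6→11 15:9→15,6→15 [Hopcroft].
'96999': |S_i|=[20, 17, 12, 5, 2, 1] end={s0} — reject; 5/5 deletions ∈↓L.
'66669': |S_i|=[20, 18, 13, 6, 3, 1] end={s0} — reject; 5/5 single-dels accept.
'696699': |S_i|=[20, 18, 12, 7, 3, 2, 1] end={s0} rej; 6/6 single-dels accept.
3 minimals (antichain).


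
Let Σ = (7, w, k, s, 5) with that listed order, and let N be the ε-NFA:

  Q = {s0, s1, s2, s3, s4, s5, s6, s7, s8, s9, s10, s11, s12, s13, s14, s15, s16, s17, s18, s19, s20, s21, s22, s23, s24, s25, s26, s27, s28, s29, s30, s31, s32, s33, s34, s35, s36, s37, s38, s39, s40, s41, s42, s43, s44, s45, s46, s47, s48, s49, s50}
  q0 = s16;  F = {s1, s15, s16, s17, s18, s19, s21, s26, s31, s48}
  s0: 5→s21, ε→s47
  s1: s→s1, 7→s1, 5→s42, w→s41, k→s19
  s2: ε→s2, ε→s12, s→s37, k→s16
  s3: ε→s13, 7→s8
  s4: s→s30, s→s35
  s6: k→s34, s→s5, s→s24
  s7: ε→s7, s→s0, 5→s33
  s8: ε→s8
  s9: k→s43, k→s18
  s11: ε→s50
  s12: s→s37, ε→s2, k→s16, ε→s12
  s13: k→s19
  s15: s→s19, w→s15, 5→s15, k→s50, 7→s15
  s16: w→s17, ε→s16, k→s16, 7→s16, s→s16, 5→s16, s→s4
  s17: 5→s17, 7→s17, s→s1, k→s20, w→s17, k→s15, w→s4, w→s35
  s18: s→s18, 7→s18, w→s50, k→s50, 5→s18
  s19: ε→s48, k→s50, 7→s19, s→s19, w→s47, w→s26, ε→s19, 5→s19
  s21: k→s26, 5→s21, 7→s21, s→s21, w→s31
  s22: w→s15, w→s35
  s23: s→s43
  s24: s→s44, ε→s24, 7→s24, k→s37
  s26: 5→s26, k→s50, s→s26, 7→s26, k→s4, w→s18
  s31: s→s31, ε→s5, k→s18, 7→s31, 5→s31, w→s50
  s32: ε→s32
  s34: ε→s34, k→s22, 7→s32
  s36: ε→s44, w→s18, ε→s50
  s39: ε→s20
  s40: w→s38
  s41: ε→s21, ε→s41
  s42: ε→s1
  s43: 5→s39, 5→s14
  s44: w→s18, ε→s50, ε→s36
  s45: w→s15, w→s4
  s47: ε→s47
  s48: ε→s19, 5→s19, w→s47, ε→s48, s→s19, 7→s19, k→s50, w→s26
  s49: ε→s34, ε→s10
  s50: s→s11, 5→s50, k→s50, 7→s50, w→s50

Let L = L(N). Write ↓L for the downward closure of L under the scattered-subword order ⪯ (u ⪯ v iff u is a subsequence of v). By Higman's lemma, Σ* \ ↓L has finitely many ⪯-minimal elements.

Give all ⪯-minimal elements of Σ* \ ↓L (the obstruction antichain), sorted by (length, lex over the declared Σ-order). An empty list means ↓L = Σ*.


|Q|=51, |F|=10, |δ|=122 (29 ε).
min D↑ (10 st, q0=0, F={4}): 0:7→0,w→1,k→0,s→0,5→0 1:7→1,w→1,k→2,s→3,5→1 2:7→2,w→2,k→4,s→5,5→2 3:7→3,w→6,k→5,s→3,5→3 4:7→4,w→4,k→4,s→4,5→4 5:7→5,w→7,k→4,s→5,5→5 6:7→6,w→8,k→7,s→6,5→6 7:7→7,w→9,k→4,s→7,5→7 8:7→8,w→4,k→9,s→8,5→8 9:7→9,w→4,k→4,s→9,5→9 [Hopcroft].
'wkk': |S_i|=[20, 19, 12, 5] end={s11,s30,s35,s4,s50} — reject; 3/3 deletions ∈↓L.
'wswww': N↓-sim [20, 19, 16, 12, 5, 2] end={s11,s50} ∉↓L; 5/5 del acc.
2 minimals (antichain).

min(Σ*\↓L) = [wkk, wswww].


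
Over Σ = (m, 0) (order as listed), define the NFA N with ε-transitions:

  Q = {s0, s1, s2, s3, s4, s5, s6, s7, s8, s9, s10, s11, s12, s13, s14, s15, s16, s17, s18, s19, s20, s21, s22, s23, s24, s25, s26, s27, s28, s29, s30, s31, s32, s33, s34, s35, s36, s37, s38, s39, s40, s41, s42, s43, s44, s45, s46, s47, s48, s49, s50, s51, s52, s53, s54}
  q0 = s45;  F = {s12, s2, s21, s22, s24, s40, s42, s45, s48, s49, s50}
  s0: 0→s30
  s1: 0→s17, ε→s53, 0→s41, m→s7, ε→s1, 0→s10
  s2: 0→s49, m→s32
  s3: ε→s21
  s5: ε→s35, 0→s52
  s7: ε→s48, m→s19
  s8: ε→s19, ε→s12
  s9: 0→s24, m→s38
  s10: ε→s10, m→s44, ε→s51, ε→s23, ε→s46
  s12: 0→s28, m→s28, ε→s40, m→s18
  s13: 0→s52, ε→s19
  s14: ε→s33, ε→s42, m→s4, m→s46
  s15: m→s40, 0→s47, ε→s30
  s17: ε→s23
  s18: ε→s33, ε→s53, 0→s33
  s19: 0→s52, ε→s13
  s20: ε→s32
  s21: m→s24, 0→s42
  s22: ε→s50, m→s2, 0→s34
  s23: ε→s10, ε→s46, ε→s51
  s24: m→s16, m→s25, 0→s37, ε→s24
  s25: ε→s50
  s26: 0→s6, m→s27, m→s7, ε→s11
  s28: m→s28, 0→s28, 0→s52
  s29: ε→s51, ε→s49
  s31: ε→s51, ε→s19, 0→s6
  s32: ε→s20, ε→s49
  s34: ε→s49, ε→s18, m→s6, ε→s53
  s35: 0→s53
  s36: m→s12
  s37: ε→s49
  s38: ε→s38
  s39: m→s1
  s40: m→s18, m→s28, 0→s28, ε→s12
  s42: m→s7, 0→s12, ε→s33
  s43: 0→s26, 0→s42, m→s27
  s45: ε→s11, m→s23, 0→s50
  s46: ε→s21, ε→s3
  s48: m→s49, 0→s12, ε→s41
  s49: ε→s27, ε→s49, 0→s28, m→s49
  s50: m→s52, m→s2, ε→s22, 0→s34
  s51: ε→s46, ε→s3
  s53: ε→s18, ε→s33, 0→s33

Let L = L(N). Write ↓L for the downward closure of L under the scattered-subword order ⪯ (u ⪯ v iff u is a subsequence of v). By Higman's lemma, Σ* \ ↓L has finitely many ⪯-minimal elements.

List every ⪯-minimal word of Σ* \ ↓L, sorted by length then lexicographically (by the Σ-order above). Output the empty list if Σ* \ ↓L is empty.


|Q|=55, |F|=11, |δ|=110 (52 ε).
min D↑ (10 st, q0=0, F={9}): 0:m→1,0→2 1:m→3,0→4 2:m→5,0→6 3:m→2,0→6 4:m→7,0→8 5:m→6,0→6 6:m→6,0→9 7:m→6,0→8 8:m→9,0→9 9:m→9,0→9 [Hopcroft].
'000': run [35, 23, 11, 3] end={s28,s33,s52} rej; 3/3 deletions ∈↓L.
'mm00': |S_i|=[35, 33, 26, 12, 3] end={s28,s33,s52} — reject; 4/4 deletions ∈↓L.
'm00m': |S_i|=[35, 33, 18, 7, 5] end={s18,s28,s33,s52,s53} ∉↓L; 4/4 deletions ∈↓L.
'0mm0': run [35, 23, 18, 11, 3] end={s28,s33,s52} — reject; 4/4 del acc.
'mmmmm0': N↓-sim [35, 33, 26, 18, 8, 6, 2] end={s28,s52} rej; 6/6 single-dels accept.
5 words, ⪯-incomp.

min(Σ*\↓L) = [000, mm00, m00m, 0mm0, mmmmm0].


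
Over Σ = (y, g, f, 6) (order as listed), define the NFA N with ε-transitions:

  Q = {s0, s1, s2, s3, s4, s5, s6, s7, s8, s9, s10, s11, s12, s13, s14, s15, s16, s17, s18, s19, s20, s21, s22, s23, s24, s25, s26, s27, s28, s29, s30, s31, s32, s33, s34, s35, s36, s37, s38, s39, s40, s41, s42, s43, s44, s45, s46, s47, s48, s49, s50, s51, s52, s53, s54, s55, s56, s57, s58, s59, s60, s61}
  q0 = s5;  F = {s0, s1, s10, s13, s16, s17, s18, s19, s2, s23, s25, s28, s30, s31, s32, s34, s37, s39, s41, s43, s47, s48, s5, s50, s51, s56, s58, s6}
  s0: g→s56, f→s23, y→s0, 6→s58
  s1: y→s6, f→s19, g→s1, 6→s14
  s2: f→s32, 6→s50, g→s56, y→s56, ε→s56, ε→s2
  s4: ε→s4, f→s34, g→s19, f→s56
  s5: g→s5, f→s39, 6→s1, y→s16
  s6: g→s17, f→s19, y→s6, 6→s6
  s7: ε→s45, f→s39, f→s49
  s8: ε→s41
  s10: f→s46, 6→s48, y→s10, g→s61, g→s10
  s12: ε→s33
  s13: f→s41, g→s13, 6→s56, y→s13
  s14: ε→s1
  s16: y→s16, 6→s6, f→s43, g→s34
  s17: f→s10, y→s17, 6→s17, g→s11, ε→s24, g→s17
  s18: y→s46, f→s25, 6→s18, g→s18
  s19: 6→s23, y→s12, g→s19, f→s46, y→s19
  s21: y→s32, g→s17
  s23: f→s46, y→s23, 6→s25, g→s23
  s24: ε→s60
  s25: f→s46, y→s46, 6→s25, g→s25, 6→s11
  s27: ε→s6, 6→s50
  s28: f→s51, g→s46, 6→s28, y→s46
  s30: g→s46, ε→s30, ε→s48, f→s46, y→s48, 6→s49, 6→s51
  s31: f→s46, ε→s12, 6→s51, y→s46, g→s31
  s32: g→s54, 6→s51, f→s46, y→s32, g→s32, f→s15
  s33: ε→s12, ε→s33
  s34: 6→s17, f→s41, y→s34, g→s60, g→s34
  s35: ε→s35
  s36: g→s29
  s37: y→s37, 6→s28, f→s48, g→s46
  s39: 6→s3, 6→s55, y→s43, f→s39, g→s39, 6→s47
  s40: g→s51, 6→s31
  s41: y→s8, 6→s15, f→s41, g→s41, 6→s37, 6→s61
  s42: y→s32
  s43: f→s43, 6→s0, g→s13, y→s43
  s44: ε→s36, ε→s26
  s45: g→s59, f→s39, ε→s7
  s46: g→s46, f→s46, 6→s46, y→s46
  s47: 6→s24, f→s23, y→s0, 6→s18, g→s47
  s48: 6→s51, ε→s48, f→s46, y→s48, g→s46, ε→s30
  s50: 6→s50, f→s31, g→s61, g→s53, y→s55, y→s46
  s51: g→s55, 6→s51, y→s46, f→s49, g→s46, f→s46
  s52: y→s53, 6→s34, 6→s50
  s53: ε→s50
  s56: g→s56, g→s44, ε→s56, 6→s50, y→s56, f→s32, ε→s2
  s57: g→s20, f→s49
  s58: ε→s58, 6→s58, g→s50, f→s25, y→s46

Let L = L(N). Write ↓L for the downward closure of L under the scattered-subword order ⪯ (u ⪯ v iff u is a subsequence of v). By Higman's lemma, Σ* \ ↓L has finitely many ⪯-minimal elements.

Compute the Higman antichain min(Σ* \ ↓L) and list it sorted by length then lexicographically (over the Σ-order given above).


Antichain: [6ff, f66y, ygf6g].

|Q|=62, |F|=28, |δ|=178 (25 ε).
min D↑ (27 st, q0=0, F={15}): 0:y→1,g→0,f→2,6→3 1:y→1,g→4,f→5,6→6 2:y→5,g→2,f→2,6→7 3:y→6,g→3,f→8,6→3 4:y→4,g→4,f→9,6→10 5:y→5,g→11,f→5,6→12 6:y→6,g→10,f→8,6→6 7:y→12,g→7,f→13,6→14 8:y→8,g→8,f→15,6→13 9:y→9,g→9,f→9,6→16 10:y→10,g→10,f→17,6→10 11:y→11,g→11,f→9,6→18 12:y→12,g→18,f→13,6→19 13:y→13,g→13,f→15,6→20 14:y→15,g→14,f→20,6→14 15:y→15,g→15,f→15,6→15 16:y→16,g→15,f→21,6→22 17:y→17,g→17,f→15,6→21 18:y→18,g→18,f→23,6→24 19:y→15,g→24,f→20,6→19 20:y→15,g→20,f→15,6→20 21:y→21,g→15,f→15,6→25 22:y→15,g→15,f→25,6→22 23:y→23,g→23,f→15,6→25 24:y→15,g→24,f→26,6→24 25:y→15,g→15,f→15,6→25 26:y→15,g→26,f→15,6→25 [Hopcroft].
'6ff': |S_i|=[47, 39, 18, 3] end={s15,s46,s49} — reject; 3/3 deletions ∈↓L.
'f66y': N↓-sim [47, 40, 33, 17, 2] end={s46,s55} ∉↓L; 4/4 deletions ∈↓L.
'ygf6g': run [47, 40, 35, 18, 10, 2] end={s46,s55} rej; 5/5 deletions ∈↓L.
3 obstructions.


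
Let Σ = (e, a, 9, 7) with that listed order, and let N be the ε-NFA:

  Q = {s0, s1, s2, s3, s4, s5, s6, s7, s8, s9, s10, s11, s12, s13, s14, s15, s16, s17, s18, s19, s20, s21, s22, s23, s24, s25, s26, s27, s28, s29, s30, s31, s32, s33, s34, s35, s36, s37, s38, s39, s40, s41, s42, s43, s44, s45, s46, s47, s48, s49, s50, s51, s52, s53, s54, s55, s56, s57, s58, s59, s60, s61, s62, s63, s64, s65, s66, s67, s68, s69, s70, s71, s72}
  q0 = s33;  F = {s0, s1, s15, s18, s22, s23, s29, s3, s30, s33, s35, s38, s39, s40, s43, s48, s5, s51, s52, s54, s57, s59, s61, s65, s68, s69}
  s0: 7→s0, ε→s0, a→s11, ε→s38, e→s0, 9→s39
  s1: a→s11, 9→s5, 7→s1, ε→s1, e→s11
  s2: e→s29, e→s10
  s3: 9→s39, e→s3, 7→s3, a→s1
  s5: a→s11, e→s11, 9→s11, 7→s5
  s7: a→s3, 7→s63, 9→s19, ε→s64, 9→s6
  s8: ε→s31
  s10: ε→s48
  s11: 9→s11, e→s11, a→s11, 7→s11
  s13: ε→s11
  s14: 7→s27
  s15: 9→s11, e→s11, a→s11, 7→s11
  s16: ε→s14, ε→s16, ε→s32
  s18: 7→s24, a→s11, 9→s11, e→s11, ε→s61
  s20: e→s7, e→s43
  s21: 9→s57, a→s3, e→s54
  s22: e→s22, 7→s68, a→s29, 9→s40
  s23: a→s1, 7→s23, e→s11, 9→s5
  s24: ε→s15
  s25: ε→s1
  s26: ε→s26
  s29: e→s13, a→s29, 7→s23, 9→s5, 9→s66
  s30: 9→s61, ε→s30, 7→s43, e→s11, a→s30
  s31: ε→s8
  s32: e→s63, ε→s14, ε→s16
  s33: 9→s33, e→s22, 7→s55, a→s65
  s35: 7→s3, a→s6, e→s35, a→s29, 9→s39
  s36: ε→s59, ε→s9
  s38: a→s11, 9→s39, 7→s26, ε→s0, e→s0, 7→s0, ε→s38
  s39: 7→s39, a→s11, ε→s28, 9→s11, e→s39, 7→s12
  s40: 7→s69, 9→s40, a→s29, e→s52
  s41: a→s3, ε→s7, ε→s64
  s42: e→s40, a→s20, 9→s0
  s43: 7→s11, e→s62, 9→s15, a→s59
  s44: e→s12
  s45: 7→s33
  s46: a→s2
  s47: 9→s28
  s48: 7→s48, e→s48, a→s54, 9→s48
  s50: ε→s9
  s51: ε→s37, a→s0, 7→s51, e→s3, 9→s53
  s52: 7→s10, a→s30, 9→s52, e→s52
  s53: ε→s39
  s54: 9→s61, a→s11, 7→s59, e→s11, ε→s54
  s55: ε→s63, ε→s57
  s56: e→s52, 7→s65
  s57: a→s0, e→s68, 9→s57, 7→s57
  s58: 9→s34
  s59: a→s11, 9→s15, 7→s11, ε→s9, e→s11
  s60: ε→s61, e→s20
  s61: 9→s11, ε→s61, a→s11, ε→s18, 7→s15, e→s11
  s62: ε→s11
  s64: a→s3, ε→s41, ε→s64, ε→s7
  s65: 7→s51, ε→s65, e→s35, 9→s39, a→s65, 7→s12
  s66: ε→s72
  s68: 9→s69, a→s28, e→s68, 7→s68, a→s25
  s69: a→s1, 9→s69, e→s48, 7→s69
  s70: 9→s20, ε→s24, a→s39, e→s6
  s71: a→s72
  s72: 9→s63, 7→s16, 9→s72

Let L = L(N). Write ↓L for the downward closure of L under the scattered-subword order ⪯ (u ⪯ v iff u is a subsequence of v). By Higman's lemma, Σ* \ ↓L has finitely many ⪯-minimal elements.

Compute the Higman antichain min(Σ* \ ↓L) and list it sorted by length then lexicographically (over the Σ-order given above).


|Q|=73, |F|=26, |δ|=189 (42 ε).
min D↑ (25 st, q0=0, F={11}): 0:e→1,a→2,9→0,7→3 1:e→1,a→4,9→5,7→6 2:e→7,a→2,9→8,7→9 3:e→6,a→10,9→3,7→3 4:e→11,a→4,9→12,7→13 5:e→14,a→4,9→5,7→15 6:e→6,a→16,9→15,7→6 7:e→7,a→4,9→8,7→17 8:e→8,a→11,9→11,7→8 9:e→17,a→10,9→8,7→9 10:e→10,a→11,9→8,7→10 11:e→11,a→11,9→11,7→11 12:e→11,a→11,9→11,7→12 13:e→11,a→16,9→12,7→13 14:e→14,a→18,9→14,7→19 15:e→19,a→16,9→15,7→15 16:e→11,a→11,9→12,7→16 17:e→17,a→16,9→8,7→17 18:e→11,a→18,9→20,7→21 19:e→19,a→22,9→19,7→19 20:e→11,a→11,9→11,7→23 21:e→11,a→24,9→23,7→11 22:e→11,a→11,9→20,7→24 23:e→11,a→11,9→11,7→11 24:e→11,a→11,9→23,7→11 [Hopcroft].
'eae': |S_i|=[47, 40, 26, 4] end={s11,s13,s62,s63} — reject; 3/3 single-dels accept.
'a9a': N↓-sim [47, 37, 17, 1] end={s11} — reject; 3/3 del acc.
'a99': N↓-sim [47, 37, 17, 7] end={s11,s14,s16,s27,s32,s63,s72} ∉↓L; 3/3 del acc.
'7aa': |S_i|=[47, 35, 17, 1] end={s11} rej; 3/3 del acc.
'e9ea77': run [47, 40, 31, 19, 11, 7, 1] end={s11} — reject; 6/6 del acc.
5 minimals (antichain).

A = [eae, a9a, a99, 7aa, e9ea77].


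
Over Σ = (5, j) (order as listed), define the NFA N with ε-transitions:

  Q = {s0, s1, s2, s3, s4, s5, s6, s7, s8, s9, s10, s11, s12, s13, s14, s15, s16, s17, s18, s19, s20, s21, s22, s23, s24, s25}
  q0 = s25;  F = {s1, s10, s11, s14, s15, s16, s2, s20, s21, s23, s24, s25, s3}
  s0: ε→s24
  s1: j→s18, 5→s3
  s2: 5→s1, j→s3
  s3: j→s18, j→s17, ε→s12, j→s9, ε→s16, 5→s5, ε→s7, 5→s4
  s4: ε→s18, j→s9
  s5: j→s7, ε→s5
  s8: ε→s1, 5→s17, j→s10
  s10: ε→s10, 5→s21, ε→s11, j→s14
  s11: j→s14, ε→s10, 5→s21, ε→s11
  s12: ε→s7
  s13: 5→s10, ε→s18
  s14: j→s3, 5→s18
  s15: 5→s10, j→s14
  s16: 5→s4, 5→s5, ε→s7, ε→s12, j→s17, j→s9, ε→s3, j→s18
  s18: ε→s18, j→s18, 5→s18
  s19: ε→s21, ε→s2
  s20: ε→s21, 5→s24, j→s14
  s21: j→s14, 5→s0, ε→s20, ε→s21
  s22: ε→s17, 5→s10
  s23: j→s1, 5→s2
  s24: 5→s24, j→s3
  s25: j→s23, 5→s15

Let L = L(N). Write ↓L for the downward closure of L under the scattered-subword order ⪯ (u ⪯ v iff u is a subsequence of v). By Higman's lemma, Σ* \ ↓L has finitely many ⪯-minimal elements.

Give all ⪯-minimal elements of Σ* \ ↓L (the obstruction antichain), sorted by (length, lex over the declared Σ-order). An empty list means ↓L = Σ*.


|Q|=26, |F|=13, |δ|=63 (23 ε).
min D↑ (11 st, q0=0, F={8}): 0:5→1,j→2 1:5→3,j→4 2:5→5,j→6 3:5→7,j→4 4:5→8,j→9 5:5→6,j→9 6:5→9,j→8 7:5→10,j→4 8:5→8,j→8 9:5→8,j→8 10:5→10,j→9.
'5j5': N↓-sim [21, 19, 10, 5] end={s18,s4,s5,s7,s9} — reject; 3/3 single-dels accept.
'jjj': |S_i|=[21, 13, 10, 4] end={s17,s18,s7,s9} rej; 3/3 del acc.
'j55j': run [21, 13, 11, 10, 4] end={s17,s18,s7,s9} ∉↓L; 4/4 deletions ∈↓L.
'jj55': |S_i|=[21, 13, 10, 9, 5] end={s18,s4,s5,s7,s9} — reject; 4/4 deletions ∈↓L.
'j5555': run [21, 13, 11, 10, 9, 5] end={s18,s4,s5,s7,s9} ∉↓L; 5/5 single-dels accept.
'5555jj': |S_i|=[21, 19, 17, 14, 11, 9, 4] end={s17,s18,s7,s9} — reject; 6/6 single-dels accept.
6 obstructions.

min(Σ*\↓L) = [5j5, jjj, j55j, jj55, j5555, 5555jj].


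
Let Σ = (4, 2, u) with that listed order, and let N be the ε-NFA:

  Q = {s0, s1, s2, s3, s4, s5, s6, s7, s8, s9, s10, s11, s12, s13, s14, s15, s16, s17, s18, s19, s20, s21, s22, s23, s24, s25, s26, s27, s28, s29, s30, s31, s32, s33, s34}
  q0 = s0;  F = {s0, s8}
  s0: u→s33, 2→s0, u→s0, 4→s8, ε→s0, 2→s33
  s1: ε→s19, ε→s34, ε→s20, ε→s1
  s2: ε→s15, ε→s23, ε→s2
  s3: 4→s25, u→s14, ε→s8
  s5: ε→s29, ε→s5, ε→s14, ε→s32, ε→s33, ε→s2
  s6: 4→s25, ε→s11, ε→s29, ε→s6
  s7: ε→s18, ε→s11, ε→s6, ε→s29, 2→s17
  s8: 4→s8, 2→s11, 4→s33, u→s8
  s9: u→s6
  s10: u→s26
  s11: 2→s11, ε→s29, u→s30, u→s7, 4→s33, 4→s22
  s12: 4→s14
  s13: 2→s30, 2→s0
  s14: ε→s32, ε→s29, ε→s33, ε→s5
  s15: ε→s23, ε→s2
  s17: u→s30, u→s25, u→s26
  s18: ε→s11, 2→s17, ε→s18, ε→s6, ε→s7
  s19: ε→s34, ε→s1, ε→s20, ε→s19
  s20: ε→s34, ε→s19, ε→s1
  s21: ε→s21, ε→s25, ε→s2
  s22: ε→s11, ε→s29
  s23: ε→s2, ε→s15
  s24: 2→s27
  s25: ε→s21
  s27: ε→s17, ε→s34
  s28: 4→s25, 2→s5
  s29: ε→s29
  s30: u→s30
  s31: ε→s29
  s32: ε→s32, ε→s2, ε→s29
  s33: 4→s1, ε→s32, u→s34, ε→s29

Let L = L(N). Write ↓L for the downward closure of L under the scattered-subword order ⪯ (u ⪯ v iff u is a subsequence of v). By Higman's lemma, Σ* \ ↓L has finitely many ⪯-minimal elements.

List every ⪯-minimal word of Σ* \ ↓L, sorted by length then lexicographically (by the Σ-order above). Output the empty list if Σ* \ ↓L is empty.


min(Σ*\↓L) = [42].

|Q|=35, |F|=2, |δ|=90 (57 ε).
min D↑ (3 st, q0=0, F={2}): 0:4→1,2→0,u→0 1:4→1,2→2,u→1 2:4→2,2→2,u→2 (ε-aug+det+¬).
'42': |S_i|=[22, 21, 20] end={s1,s11,s15,s17,s18,s19,s2,s20,s21,s22,s23,s25,…} rej; 2/2 deletions ∈↓L.
1 obstructions.


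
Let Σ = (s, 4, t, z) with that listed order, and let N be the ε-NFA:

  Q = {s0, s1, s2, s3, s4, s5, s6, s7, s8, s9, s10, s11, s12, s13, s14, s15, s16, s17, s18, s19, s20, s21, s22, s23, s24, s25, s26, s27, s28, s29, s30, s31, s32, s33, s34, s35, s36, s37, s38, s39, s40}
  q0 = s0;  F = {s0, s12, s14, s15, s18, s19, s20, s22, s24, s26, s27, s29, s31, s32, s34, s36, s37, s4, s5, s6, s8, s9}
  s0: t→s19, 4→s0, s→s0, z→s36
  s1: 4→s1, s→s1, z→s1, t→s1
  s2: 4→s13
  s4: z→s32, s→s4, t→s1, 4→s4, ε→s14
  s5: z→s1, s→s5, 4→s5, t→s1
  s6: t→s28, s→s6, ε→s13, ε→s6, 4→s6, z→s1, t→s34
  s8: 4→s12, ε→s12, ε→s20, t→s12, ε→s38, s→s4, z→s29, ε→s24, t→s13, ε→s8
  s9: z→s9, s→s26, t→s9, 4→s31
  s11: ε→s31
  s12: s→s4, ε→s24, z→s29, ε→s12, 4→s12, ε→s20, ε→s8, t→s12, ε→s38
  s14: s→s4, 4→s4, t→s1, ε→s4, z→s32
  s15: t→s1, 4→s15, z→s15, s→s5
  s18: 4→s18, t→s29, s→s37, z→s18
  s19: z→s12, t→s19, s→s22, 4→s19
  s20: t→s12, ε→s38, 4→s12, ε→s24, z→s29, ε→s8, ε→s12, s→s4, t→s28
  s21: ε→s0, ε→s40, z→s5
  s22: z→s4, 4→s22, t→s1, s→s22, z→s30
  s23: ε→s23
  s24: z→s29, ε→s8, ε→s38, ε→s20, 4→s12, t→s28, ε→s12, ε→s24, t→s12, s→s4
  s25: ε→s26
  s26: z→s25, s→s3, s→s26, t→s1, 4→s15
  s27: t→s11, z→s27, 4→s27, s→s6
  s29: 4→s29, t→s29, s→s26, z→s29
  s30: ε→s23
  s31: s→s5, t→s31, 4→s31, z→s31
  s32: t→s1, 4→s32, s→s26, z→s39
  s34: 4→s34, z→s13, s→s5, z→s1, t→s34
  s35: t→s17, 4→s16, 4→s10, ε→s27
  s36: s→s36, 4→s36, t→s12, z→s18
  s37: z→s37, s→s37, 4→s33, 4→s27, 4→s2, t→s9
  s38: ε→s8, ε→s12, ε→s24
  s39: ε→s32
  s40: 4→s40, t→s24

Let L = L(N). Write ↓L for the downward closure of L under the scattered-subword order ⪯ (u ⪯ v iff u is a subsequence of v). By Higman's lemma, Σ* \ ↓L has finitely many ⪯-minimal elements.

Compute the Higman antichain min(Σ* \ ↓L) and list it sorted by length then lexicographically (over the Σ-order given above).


|Q|=41, |F|=22, |δ|=142 (34 ε).
min D↑ (19 st, q0=0, F={6}): 0:s→0,4→0,t→1,z→2 1:s→3,4→1,t→1,z→4 2:s→2,4→2,t→4,z→5 3:s→3,4→3,t→6,z→7 4:s→7,4→4,t→4,z→8 5:s→9,4→5,t→8,z→5 6:s→6,4→6,t→6,z→6 7:s→7,4→7,t→6,z→10 8:s→11,4→8,t→8,z→8 9:s→9,4→12,t→13,z→9 10:s→11,4→10,t→6,z→10 11:s→11,4→14,t→6,z→11 12:s→15,4→12,t→16,z→12 13:s→11,4→16,t→13,z→13 14:s→17,4→14,t→6,z→14 15:s→15,4→15,t→18,z→6 16:s→17,4→16,t→16,z→16 17:s→17,4→17,t→6,z→6 18:s→17,4→18,t→18,z→6 [Hopcroft].
'tst': |S_i|=[34, 26, 13, 1] end={s1} ∉↓L; 3/3 del acc.
'zzs4sz': N↓-sim [34, 31, 21, 17, 12, 6, 2] end={s1,s13} — reject; 6/6 single-dels accept.
2 minimals (antichain).

min(Σ*\↓L) = [tst, zzs4sz].


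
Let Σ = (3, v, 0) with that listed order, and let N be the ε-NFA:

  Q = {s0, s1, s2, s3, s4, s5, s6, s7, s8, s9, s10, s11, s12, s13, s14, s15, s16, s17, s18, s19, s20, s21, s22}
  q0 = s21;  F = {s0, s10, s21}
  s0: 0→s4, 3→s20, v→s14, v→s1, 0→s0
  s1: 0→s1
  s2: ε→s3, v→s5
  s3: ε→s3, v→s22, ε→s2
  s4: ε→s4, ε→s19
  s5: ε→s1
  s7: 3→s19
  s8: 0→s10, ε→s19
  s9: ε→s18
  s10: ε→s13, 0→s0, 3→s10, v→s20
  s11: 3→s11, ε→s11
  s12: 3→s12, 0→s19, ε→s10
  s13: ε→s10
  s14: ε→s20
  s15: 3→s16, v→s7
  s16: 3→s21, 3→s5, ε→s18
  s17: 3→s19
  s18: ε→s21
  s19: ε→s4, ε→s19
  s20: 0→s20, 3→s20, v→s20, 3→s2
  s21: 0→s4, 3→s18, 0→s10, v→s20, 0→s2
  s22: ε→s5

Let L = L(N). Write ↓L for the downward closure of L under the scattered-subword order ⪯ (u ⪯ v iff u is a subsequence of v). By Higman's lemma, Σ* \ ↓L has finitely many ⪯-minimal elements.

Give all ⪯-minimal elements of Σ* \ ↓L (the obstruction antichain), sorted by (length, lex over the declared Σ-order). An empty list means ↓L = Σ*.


|Q|=23, |F|=3, |δ|=48 (18 ε).
min D↑ (4 st, q0=0, F={1}): 0:3→0,v→1,0→2 1:3→1,v→1,0→1 2:3→2,v→1,0→3 3:3→1,v→1,0→3 (ε-aug+det+¬).
'v': run [14, 7] end={s1,s14,s2,s20,s22,s3,s5} — reject; 1/1 single-dels accept.
'003': N↓-sim [14, 12, 10, 6] end={s1,s2,s20,s22,s3,s5} rej; 3/3 deletions ∈↓L.
2 obstructions.

A = [v, 003].


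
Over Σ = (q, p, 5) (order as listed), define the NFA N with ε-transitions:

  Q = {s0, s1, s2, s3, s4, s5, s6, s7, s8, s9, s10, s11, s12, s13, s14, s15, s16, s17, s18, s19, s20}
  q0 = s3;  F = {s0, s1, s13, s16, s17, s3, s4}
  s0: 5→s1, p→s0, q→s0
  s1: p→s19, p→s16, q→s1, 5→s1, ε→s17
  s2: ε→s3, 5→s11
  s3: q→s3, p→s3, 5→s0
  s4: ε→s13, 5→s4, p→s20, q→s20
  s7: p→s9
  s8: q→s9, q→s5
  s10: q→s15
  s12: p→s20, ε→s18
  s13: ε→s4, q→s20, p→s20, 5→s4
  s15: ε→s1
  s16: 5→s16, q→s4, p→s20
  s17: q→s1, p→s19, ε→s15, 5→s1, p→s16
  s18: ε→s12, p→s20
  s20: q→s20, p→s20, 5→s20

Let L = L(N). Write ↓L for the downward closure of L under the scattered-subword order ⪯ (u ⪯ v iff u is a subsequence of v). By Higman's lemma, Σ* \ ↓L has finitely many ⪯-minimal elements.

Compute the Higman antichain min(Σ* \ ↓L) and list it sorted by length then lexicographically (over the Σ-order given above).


|Q|=21, |F|=7, |δ|=41 (8 ε).
min D↑ (6 st, q0=0, F={5}): 0:q→0,p→0,5→1 1:q→1,p→1,5→2 2:q→2,p→3,5→2 3:q→4,p→5,5→3 4:q→5,p→5,5→4 5:q→5,p→5,5→5 (ε-aug+det+¬).
'55pp': N↓-sim [10, 9, 8, 5, 1] end={s20} ∉↓L; 4/4 deletions ∈↓L.
'55pqq': run [10, 9, 8, 5, 3, 1] end={s20} ∉↓L; 5/5 deletions ∈↓L.
2 minimals (antichain).

min(Σ*\↓L) = [55pp, 55pqq].


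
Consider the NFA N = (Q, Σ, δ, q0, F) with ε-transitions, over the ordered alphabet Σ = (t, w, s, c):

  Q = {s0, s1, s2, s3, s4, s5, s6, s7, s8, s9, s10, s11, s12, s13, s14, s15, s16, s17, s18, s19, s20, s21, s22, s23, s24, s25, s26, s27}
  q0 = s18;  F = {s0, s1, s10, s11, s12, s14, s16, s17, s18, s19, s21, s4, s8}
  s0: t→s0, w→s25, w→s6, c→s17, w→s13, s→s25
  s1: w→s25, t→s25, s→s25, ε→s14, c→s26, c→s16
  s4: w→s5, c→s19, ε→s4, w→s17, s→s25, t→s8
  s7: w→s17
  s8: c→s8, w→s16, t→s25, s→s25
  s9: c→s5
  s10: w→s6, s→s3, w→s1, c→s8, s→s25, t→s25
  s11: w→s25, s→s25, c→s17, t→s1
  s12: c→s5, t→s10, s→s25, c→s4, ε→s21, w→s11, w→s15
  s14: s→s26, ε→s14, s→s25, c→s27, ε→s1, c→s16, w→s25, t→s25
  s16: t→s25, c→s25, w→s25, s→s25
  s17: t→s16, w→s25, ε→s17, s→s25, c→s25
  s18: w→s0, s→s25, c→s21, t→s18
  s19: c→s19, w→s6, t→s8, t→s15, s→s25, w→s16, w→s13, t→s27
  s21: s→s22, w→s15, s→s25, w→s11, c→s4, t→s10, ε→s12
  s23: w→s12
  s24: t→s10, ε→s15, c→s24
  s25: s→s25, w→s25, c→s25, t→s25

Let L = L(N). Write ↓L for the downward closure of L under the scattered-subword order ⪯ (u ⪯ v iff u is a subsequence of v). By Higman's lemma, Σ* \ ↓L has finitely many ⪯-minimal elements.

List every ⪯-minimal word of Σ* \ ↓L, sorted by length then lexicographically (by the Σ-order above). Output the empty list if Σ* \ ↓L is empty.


A = [s, ww, wcc, ctt, ccwc, cccwt].

|Q|=28, |F|=13, |δ|=85 (8 ε).
min D↑ (12 st, q0=0, F={2}): 0:t→0,w→1,s→2,c→3 1:t→1,w→2,s→2,c→4 2:t→2,w→2,s→2,c→2 3:t→5,w→6,s→2,c→7 4:t→8,w→2,s→2,c→2 5:t→2,w→9,s→2,c→10 6:t→9,w→2,s→2,c→4 7:t→10,w→4,s→2,c→11 8:t→2,w→2,s→2,c→2 9:t→2,w→2,s→2,c→8 10:t→2,w→8,s→2,c→10 11:t→10,w→8,s→2,c→11 (ε-aug+det+¬).
's': |S_i|=[22, 4] end={s22,s25,s26,s3} — reject; 1/1 deletions ∈↓L.
'ww': run [22, 13, 3] end={s13,s25,s6} rej; 2/2 single-dels accept.
'wcc': N↓-sim [22, 13, 5, 1] end={s25} — reject; 3/3 del acc.
'ctt': run [22, 20, 11, 1] end={s25} — reject; 3/3 deletions ∈↓L.
'ccwc': N↓-sim [22, 20, 12, 6, 1] end={s25} — reject; 4/4 deletions ∈↓L.
'cccwt': run [22, 20, 12, 8, 4, 1] end={s25} ∉↓L; 5/5 single-dels accept.
6 words, ⪯-incomp.


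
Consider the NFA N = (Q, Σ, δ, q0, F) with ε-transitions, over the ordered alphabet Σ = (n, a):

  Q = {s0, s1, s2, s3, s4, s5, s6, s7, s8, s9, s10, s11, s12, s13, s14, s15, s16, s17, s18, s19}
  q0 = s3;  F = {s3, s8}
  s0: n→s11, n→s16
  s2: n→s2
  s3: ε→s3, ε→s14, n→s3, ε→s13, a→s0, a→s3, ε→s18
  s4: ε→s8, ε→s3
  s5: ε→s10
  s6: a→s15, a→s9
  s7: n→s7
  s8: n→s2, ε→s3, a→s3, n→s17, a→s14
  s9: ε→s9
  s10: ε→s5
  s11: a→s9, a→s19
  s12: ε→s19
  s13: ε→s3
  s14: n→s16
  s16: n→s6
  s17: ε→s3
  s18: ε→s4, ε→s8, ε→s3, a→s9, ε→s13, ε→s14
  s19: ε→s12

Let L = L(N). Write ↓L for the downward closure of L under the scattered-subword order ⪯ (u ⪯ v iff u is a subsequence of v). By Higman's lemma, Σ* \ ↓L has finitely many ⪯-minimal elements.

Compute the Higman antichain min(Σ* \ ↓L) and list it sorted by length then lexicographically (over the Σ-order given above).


|Q|=20, |F|=2, |δ|=37 (19 ε).
min D↑ (1 st, q0=0, F={}): 0:n→0,a→0 (ε-aug+det+¬).
L(D↑) = ∅ ⇒ ↓L = Σ*.

Antichain: [].


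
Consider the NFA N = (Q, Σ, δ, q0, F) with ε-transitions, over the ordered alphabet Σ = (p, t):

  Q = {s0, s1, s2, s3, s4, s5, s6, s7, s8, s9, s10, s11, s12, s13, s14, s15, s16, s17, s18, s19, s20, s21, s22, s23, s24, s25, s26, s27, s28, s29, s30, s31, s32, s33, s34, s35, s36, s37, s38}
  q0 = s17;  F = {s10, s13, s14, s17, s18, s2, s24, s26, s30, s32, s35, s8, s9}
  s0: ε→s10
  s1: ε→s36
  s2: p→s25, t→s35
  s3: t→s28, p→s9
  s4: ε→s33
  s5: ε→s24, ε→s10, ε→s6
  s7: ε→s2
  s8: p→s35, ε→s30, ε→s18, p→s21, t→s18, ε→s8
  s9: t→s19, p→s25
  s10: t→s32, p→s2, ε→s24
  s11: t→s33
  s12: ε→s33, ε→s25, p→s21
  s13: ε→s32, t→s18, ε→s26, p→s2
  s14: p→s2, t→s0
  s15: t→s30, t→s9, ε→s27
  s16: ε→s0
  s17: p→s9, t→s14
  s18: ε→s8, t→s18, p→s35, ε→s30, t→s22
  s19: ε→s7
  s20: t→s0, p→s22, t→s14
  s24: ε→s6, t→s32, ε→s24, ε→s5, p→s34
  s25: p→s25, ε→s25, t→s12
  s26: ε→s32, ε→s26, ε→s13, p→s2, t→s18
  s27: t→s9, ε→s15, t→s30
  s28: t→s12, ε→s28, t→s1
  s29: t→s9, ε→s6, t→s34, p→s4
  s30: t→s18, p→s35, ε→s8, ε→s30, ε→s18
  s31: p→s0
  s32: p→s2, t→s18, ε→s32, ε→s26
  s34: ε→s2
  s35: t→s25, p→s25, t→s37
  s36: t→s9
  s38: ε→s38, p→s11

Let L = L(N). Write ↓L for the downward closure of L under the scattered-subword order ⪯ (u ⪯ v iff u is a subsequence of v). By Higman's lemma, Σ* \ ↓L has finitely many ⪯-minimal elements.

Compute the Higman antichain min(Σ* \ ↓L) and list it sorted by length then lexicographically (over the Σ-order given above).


|Q|=39, |F|=13, |δ|=87 (37 ε).
min D↑ (9 st, q0=0, F={3}): 0:p→1,t→2 1:p→3,t→4 2:p→4,t→5 3:p→3,t→3 4:p→3,t→6 5:p→4,t→7 6:p→3,t→3 7:p→4,t→8 8:p→6,t→8 [Hopcroft].
'pp': N↓-sim [25, 11, 4] end={s12,s21,s25,s33} — reject; 2/2 deletions ∈↓L.
'pttt': |S_i|=[25, 11, 9, 6, 5] end={s12,s21,s25,s33,s37} ∉↓L; 4/4 del acc.
'tptt': run [25, 23, 8, 6, 5] end={s12,s21,s25,s33,s37} — reject; 4/4 deletions ∈↓L.
'ttttpt': run [25, 23, 20, 14, 10, 6, 5] end={s12,s21,s25,s33,s37} — reject; 6/6 deletions ∈↓L.
4 minimals (antichain).

Antichain: [pp, pttt, tptt, ttttpt].


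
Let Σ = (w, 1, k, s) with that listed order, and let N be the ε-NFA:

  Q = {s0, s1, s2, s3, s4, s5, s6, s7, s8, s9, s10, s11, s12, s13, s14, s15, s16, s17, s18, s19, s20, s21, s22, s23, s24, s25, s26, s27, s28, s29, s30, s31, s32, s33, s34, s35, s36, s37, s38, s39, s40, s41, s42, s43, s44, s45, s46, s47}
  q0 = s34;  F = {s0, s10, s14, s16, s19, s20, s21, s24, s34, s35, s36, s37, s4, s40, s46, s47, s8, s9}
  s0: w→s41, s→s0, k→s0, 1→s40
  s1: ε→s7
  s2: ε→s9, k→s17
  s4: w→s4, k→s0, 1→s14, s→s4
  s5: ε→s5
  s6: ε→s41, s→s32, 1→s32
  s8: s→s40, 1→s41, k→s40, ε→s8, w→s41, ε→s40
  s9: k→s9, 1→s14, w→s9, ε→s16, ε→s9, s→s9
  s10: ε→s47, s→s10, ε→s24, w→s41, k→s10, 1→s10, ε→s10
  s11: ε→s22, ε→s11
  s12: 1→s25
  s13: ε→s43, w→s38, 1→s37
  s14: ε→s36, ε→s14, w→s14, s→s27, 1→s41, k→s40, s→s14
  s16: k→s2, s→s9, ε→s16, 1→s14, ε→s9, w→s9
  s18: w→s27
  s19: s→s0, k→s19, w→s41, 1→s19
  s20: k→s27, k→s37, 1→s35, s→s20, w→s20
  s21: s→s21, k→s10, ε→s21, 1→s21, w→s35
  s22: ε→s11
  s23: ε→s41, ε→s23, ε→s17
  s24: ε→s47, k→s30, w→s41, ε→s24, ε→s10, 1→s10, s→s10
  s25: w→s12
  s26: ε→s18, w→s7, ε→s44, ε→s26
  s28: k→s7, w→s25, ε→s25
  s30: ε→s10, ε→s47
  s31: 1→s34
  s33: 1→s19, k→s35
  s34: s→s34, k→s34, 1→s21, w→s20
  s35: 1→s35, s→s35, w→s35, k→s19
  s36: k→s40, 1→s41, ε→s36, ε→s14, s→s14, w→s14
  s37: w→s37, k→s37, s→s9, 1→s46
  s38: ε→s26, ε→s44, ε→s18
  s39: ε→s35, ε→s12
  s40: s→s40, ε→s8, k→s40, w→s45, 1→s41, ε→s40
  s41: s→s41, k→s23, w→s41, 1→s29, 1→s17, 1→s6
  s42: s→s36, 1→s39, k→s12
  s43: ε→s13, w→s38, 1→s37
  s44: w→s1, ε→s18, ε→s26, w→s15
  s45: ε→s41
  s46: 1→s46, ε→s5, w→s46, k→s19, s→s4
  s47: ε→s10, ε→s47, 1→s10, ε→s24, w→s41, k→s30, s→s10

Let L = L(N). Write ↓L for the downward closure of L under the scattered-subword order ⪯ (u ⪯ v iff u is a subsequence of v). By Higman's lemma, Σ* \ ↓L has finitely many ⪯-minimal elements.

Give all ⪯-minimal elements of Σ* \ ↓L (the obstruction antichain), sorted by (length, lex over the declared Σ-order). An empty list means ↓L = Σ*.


|Q|=48, |F|=18, |δ|=150 (49 ε).
min D↑ (14 st, q0=0, F={9}): 0:w→1,1→2,k→0,s→0 1:w→1,1→3,k→4,s→1 2:w→3,1→2,k→5,s→2 3:w→3,1→3,k→6,s→3 4:w→4,1→7,k→4,s→8 5:w→9,1→5,k→5,s→5 6:w→9,1→6,k→6,s→10 7:w→7,1→7,k→6,s→11 8:w→8,1→12,k→8,s→8 9:w→9,1→9,k→9,s→9 10:w→9,1→13,k→10,s→10 11:w→11,1→12,k→10,s→11 12:w→12,1→9,k→13,s→12 13:w→9,1→9,k→13,s→13 [Hopcroft].
'1kw': |S_i|=[29, 23, 15, 7] end={s17,s23,s29,s32,s41,s45,s6} rej; 3/3 deletions ∈↓L.
'wks11': |S_i|=[29, 23, 21, 17, 12, 6] end={s17,s23,s29,s32,s41,s6} ∉↓L; 5/5 deletions ∈↓L.
2 obstructions.

min(Σ*\↓L) = [1kw, wks11].


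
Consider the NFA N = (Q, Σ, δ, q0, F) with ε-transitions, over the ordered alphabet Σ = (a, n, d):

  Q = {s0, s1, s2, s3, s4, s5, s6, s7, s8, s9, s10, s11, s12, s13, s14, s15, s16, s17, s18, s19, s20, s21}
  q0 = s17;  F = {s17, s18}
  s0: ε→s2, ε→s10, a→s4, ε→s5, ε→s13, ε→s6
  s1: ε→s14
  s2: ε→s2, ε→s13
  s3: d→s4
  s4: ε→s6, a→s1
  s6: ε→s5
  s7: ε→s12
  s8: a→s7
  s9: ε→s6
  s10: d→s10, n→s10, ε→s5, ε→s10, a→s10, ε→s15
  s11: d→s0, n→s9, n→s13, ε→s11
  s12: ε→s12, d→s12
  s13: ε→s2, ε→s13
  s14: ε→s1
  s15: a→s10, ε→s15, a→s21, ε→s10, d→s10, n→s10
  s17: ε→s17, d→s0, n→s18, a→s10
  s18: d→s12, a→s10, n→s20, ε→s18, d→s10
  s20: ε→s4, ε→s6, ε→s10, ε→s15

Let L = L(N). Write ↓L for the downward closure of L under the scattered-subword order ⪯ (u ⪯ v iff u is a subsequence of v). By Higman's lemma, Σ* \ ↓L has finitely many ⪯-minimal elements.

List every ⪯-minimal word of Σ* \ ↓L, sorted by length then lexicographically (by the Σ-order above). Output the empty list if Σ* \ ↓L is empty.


|Q|=22, |F|=2, |δ|=50 (28 ε).
min D↑ (3 st, q0=0, F={1}): 0:a→1,n→2,d→1 1:a→1,n→1,d→1 2:a→1,n→1,d→1 (ε-aug+det+¬).
'a': |S_i|=[15, 8] end={s1,s10,s14,s15,s21,s4,s5,s6} — reject; 1/1 deletions ∈↓L.
'd': |S_i|=[15, 12] end={s0,s1,s10,s12,s13,s14,s15,s2,s21,s4,s5,s6} — reject; 1/1 single-dels accept.
'nn': |S_i|=[15, 11, 9] end={s1,s10,s14,s15,s20,s21,s4,s5,s6} — reject; 2/2 del acc.
3 obstructions.

min(Σ*\↓L) = [a, d, nn].


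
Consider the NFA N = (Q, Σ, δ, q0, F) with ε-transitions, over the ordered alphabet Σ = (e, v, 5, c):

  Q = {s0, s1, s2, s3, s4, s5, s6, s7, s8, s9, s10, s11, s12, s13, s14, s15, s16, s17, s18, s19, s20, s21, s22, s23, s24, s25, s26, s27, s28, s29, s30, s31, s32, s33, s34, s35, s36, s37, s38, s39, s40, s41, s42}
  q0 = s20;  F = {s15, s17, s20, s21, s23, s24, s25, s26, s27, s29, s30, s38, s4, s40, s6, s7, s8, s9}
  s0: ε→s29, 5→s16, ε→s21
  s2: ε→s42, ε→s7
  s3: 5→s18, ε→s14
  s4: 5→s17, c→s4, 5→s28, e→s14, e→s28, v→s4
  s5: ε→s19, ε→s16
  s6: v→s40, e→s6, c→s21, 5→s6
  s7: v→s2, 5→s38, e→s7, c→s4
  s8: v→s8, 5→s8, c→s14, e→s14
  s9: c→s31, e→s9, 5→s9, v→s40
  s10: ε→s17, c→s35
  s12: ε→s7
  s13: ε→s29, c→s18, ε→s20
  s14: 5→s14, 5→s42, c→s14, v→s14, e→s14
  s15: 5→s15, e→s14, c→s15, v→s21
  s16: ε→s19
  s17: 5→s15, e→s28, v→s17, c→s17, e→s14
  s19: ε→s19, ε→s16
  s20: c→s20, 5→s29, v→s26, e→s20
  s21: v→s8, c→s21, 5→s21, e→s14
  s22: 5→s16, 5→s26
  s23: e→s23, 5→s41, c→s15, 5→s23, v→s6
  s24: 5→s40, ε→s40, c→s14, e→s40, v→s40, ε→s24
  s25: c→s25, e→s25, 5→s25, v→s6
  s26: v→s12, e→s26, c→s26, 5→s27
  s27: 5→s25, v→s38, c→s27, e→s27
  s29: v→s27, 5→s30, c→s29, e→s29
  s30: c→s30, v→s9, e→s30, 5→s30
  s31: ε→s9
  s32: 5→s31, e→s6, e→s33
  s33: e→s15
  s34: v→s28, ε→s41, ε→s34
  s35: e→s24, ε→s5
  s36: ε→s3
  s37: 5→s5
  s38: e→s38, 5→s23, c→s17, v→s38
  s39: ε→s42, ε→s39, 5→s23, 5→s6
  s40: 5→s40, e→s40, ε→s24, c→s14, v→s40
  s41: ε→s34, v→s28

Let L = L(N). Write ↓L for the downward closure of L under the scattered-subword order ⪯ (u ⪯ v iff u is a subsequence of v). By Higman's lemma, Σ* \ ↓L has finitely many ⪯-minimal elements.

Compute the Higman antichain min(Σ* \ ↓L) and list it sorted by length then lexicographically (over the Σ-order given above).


min(Σ*\↓L) = [vvce, 55vvc].

|Q|=43, |F|=18, |δ|=122 (25 ε).
min D↑ (18 st, q0=0, F={12}): 0:e→0,v→1,5→2,c→0 1:e→1,v→3,5→4,c→1 2:e→2,v→4,5→5,c→2 3:e→3,v→3,5→6,c→7 4:e→4,v→6,5→8,c→4 5:e→5,v→9,5→5,c→5 6:e→6,v→6,5→10,c→11 7:e→12,v→7,5→11,c→7 8:e→8,v→13,5→8,c→8 9:e→9,v→14,5→9,c→9 10:e→10,v→13,5→10,c→15 11:e→12,v→11,5→15,c→11 12:e→12,v→12,5→12,c→12 13:e→13,v→14,5→13,c→16 14:e→14,v→14,5→14,c→12 15:e→12,v→16,5→15,c→15 16:e→12,v→17,5→16,c→16 17:e→12,v→17,5→17,c→12 (ε-aug+det+¬).
'vvce': |S_i|=[26, 23, 18, 8, 3] end={s14,s28,s42} — reject; 4/4 single-dels accept.
'55vvc': |S_i|=[26, 20, 16, 10, 5, 2] end={s14,s42} rej; 5/5 single-dels accept.
2 words, ⪯-incomp.
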